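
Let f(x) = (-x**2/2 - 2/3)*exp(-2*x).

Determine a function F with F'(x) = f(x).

f has the shape u'v + uv' for u = x**2/4 + x/4 + 11/24 and v = exp(-2*x) — it is the derivative of the product u*v.
Check: d/dx[(6*x**2 + 6*x + 11)*exp(-2*x)/24] = (-3*x**2 - 4)*exp(-2*x)/6, which equals f(x).

An antiderivative is F(x) = (6*x**2 + 6*x + 11)*exp(-2*x)/24.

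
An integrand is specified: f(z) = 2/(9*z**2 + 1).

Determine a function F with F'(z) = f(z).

An antiderivative is F(z) = 2*atan(3*z)/3.

For F(z) to be correct the identity F'(z) - f(z) = 0 must hold.
Check: d/dz[2*atan(3*z)/3] = 2/(9*z**2 + 1) = f(z).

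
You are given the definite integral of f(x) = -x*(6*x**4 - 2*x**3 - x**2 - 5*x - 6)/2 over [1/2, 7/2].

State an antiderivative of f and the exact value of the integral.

A first test for any F(x): its x-derivative must equal f(x) identically.
F(x) = -x**2*(60*x**4 - 24*x**3 - 15*x**2 - 100*x - 180)/120 is an antiderivative of f.
Check: d/dx[-x**2*(60*x**4 - 24*x**3 - 15*x**2 - 100*x - 180)/120] = -3*x**5 + x**4 + x**3/2 + 5*x**2/2 + 3*x, which equals f(x).
F(7/2) = -355789/480; F(1/2) = 233/480.
Integral = F(7/2) - F(1/2) = -59337/80.

Antiderivative: F(x) = -x**2*(60*x**4 - 24*x**3 - 15*x**2 - 100*x - 180)/120; value = -59337/80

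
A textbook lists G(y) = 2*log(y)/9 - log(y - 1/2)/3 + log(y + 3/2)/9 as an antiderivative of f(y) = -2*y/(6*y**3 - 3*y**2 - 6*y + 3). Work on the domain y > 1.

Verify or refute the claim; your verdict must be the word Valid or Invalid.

Invalid: d/dy[G] - f = (4*y**2 + 4*y + 2)/(12*y**5 + 12*y**4 - 21*y**3 - 12*y**2 + 9*y), which is not 0.

d/dy[G] = (-4*y - 2)/(12*y**3 + 12*y**2 - 9*y)
d/dy[G] - f(y) = (4*y**2 + 4*y + 2)/(12*y**5 + 12*y**4 - 21*y**3 - 12*y**2 + 9*y) != 0.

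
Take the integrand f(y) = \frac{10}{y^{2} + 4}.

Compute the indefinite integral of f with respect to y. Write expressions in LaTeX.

F(y) = 5 \operatorname{atan}{\left(\frac{y}{2} \right)} + C

An antiderivative F(y) passes only if d/dy[F] lands on f(y) exactly.
Check: d/dy[5 \operatorname{atan}{\left(\frac{y}{2} \right)}] = \frac{10}{y^{2} + 4} = f(y).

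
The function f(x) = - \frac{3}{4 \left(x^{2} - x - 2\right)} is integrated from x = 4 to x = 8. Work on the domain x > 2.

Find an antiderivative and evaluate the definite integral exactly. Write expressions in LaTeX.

Antiderivative: F(x) = \frac{- \log{\left(x - 2 \right)} + \log{\left(x + 1 \right)}}{4}; value = - \frac{\log{\left(6 \right)}}{4} - \frac{\log{\left(5 \right)}}{4} + \frac{\log{\left(2 \right)}}{4} + \frac{\log{\left(9 \right)}}{4}

The denominator factors as 4 \left(x - 2\right) \left(x + 1\right); partial fractions split f into directly integrable pieces: \frac{1}{4 \left(x + 1\right)} - \frac{1}{4 \left(x - 2\right)}.
F(x) = \frac{- \log{\left(x - 2 \right)} + \log{\left(x + 1 \right)}}{4} is an antiderivative of f.
Check: d/dx[\frac{- \log{\left(x - 2 \right)} + \log{\left(x + 1 \right)}}{4}] = - \frac{3}{4 x^{2} - 4 x - 8}, which equals f(x).
F(8) = - \frac{\log{\left(6 \right)}}{4} + \frac{\log{\left(9 \right)}}{4}; F(4) = - \frac{\log{\left(2 \right)}}{4} + \frac{\log{\left(5 \right)}}{4}.
Integral = F(8) - F(4) = - \frac{\log{\left(6 \right)}}{4} - \frac{\log{\left(5 \right)}}{4} + \frac{\log{\left(2 \right)}}{4} + \frac{\log{\left(9 \right)}}{4}.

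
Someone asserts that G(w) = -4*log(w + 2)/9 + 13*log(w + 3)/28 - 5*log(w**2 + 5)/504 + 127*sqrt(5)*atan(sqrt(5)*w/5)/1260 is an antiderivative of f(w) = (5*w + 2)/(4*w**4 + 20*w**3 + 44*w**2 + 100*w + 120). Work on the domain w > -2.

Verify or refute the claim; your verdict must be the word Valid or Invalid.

Invalid: d/dw[G] - f = (5*w + 2)/(4*w**4 + 20*w**3 + 44*w**2 + 100*w + 120), which is not 0.

d/dw[G] = (5*w + 2)/(2*w**4 + 10*w**3 + 22*w**2 + 50*w + 60)
d/dw[G] - f(w) = (5*w + 2)/(4*w**4 + 20*w**3 + 44*w**2 + 100*w + 120) != 0.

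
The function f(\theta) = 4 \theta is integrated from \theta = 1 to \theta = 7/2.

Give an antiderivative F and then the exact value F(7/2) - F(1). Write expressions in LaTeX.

Whatever form F(\theta) takes, F'(\theta) = f(\theta) is non-negotiable.
F(\theta) = 2 \theta^{2} is an antiderivative of f.
Check: d/d\theta[2 \theta^{2}] = 4 \theta = f(\theta).
F(7/2) = \frac{49}{2}; F(1) = 2.
Integral = F(7/2) - F(1) = \frac{45}{2}.

Antiderivative: F(\theta) = 2 \theta^{2}; value = \frac{45}{2}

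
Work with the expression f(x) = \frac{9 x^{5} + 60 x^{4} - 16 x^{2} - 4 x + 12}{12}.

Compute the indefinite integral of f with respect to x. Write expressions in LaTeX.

A first test for any F(x): its x-derivative must equal f(x) identically.
Check: d/dx[\frac{x \left(9 x^{5} + 72 x^{4} - 32 x^{2} - 12 x + 72\right)}{72}] = \frac{3 x^{5}}{4} + 5 x^{4} - \frac{4 x^{2}}{3} - \frac{x}{3} + 1, which equals f(x).

F(x) = \frac{x \left(9 x^{5} + 72 x^{4} - 32 x^{2} - 12 x + 72\right)}{72} + C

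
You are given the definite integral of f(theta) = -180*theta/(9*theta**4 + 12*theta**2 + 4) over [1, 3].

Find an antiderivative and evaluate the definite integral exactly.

Antiderivative: F(theta) = 5/(theta**2/2 + 1/3); value = -144/29

f matches the chain-rule pattern g'(h)*h' with inner function h(theta) = theta**2/2 + 1/3; substituting u = h(theta) collapses the integral.
F(theta) = 5/(theta**2/2 + 1/3) is an antiderivative of f.
Check: d/dtheta[5/(theta**2/2 + 1/3)] = -180*theta/(9*theta**4 + 12*theta**2 + 4) = f(theta).
F(3) = 30/29; F(1) = 6.
Integral = F(3) - F(1) = -144/29.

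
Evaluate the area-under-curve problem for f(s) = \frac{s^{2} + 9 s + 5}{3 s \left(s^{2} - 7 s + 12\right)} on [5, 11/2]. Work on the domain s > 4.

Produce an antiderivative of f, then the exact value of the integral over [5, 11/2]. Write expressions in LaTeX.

The denominator factors as 3 s \left(s - 4\right) \left(s - 3\right); partial fractions split f into directly integrable pieces: - \frac{41}{9 \left(s - 3\right)} + \frac{19}{4 \left(s - 4\right)} + \frac{5}{36 s}.
F(s) = \frac{5 \log{\left(s \right)} + 171 \log{\left(s - 4 \right)} - 164 \log{\left(s - 3 \right)}}{36} is an antiderivative of f.
Check: d/ds[\frac{5 \log{\left(s \right)} + 171 \log{\left(s - 4 \right)} - 164 \log{\left(s - 3 \right)}}{36}] = \frac{s^{2} + 9 s + 5}{3 s^{3} - 21 s^{2} + 36 s}, which equals f(s).
F(11/2) = - \frac{41 \log{\left(\frac{5}{2} \right)}}{9} + \frac{5 \log{\left(\frac{11}{2} \right)}}{36} + \frac{19 \log{\left(\frac{3}{2} \right)}}{4}; F(5) = - \frac{41 \log{\left(2 \right)}}{9} + \frac{5 \log{\left(5 \right)}}{36}.
Integral = F(11/2) - F(5) = - \frac{41 \log{\left(\frac{5}{2} \right)}}{9} - \frac{5 \log{\left(5 \right)}}{36} + \frac{5 \log{\left(\frac{11}{2} \right)}}{36} + \frac{19 \log{\left(\frac{3}{2} \right)}}{4} + \frac{41 \log{\left(2 \right)}}{9}.

Antiderivative: F(s) = \frac{5 \log{\left(s \right)} + 171 \log{\left(s - 4 \right)} - 164 \log{\left(s - 3 \right)}}{36}; value = - \frac{41 \log{\left(\frac{5}{2} \right)}}{9} - \frac{5 \log{\left(5 \right)}}{36} + \frac{5 \log{\left(\frac{11}{2} \right)}}{36} + \frac{19 \log{\left(\frac{3}{2} \right)}}{4} + \frac{41 \log{\left(2 \right)}}{9}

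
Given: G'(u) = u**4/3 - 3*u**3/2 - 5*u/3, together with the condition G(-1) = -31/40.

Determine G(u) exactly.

G(u) = u**5/15 - 3*u**4/8 - 5*u**2/6 + 1/2

The integrand splits into summands that can be handled one at a time.
A general antiderivative is u**5/15 - 3*u**4/8 - 5*u**2/6 + C.
The condition gives C = -31/40 - (-51/40) = 1/2.
So G(u) = u**5/15 - 3*u**4/8 - 5*u**2/6 + 1/2.
Check: d/du[u**5/15 - 3*u**4/8 - 5*u**2/6 + 1/2] = u**4/3 - 3*u**3/2 - 5*u/3 = G'(u).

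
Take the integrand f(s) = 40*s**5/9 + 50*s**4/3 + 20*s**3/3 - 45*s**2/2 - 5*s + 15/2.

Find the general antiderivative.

F(s) = 20*s**6/27 + 10*s**5/3 + 5*s**4/3 - 15*s**3/2 - 5*s**2/2 + 15*s/2 + C

f matches the chain-rule pattern g'(h)*h' with inner function h(s) = 2*s**2/3 + s - 1; substituting u = h(s) collapses the integral.
Check: d/ds[20*s**6/27 + 10*s**5/3 + 5*s**4/3 - 15*s**3/2 - 5*s**2/2 + 15*s/2] = 40*s**5/9 + 50*s**4/3 + 20*s**3/3 - 45*s**2/2 - 5*s + 15/2 = f(s).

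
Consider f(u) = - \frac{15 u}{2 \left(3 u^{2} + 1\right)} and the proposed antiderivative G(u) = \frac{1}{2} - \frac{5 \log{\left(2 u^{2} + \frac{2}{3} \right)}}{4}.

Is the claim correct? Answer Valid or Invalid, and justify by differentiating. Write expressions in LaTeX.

d/du[G] = - \frac{15 u}{6 u^{2} + 2}
This equals f(u) exactly, so the claim holds.

Valid. The derivative of G reproduces f.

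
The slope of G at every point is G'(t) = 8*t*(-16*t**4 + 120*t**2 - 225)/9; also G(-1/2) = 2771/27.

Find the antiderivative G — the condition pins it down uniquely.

G(t) = -2*(2*t**2 - 9)*(16*t**4 - 108*t**2 + 189)/27

G'(t) matches the chain-rule pattern g'(h)*h' with inner function h(t) = 5 - 4*t**2/3; substituting u = h(t) collapses the integral.
A general antiderivative is (5 - 4*t**2/3)**3 + C.
The condition gives C = 2771/27 - (2744/27) = 1.
So G(t) = -2*(2*t**2 - 9)*(16*t**4 - 108*t**2 + 189)/27.
Check: d/dt[-2*(2*t**2 - 9)*(16*t**4 - 108*t**2 + 189)/27] = -128*t**5/9 + 320*t**3/3 - 200*t, which equals G'(t).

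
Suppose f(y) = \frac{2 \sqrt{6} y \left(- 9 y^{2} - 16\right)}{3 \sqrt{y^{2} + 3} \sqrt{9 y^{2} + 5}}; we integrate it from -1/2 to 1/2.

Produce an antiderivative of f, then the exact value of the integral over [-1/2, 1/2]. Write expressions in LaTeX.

Antiderivative: F(y) = - \frac{\sqrt{6} \sqrt{y^{2} + 3} \sqrt{9 y^{2} + 5}}{3}; value = 0

f has the shape u'v + uv' for u = - 2 \sqrt{\frac{y^{2}}{2} + \frac{3}{2}} and v = \sqrt{3 y^{2} + \frac{5}{3}} — it is the derivative of the product u*v.
F(y) = - \frac{\sqrt{6} \sqrt{y^{2} + 3} \sqrt{9 y^{2} + 5}}{3} is an antiderivative of f.
Check: d/dy[- \frac{\sqrt{6} \sqrt{y^{2} + 3} \sqrt{9 y^{2} + 5}}{3}] = \frac{- 18 \sqrt{6} y^{3} - 32 \sqrt{6} y}{3 \sqrt{y^{2} + 3} \sqrt{9 y^{2} + 5}}, which equals f(y).
F(1/2) = - \frac{\sqrt{2262}}{12}; F(-1/2) = - \frac{\sqrt{2262}}{12}.
Integral = F(1/2) - F(-1/2) = 0.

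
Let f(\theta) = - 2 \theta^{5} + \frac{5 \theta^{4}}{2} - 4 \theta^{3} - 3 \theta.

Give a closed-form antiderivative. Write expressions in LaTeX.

Integrate term by term and add the pieces.
Check: d/d\theta[- \frac{\theta^{6}}{3} + \frac{\theta^{5}}{2} - \theta^{4} - \frac{3 \theta^{2}}{2}] = - 2 \theta^{5} + \frac{5 \theta^{4}}{2} - 4 \theta^{3} - 3 \theta = f(\theta).

An antiderivative is F(\theta) = - \frac{\theta^{6}}{3} + \frac{\theta^{5}}{2} - \theta^{4} - \frac{3 \theta^{2}}{2}.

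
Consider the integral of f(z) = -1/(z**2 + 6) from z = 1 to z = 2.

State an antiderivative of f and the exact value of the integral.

A candidate is checked by its d/dz: the result must match f(z).
F(z) = -sqrt(6)*atan(sqrt(6)*z/6)/6 is an antiderivative of f.
Check: d/dz[-sqrt(6)*atan(sqrt(6)*z/6)/6] = -1/(z**2 + 6) = f(z).
F(2) = -sqrt(6)*atan(sqrt(6)/3)/6; F(1) = -sqrt(6)*atan(sqrt(6)/6)/6.
Integral = F(2) - F(1) = -sqrt(6)*atan(sqrt(6)/3)/6 + sqrt(6)*atan(sqrt(6)/6)/6.

Antiderivative: F(z) = -sqrt(6)*atan(sqrt(6)*z/6)/6; value = -sqrt(6)*atan(sqrt(6)/3)/6 + sqrt(6)*atan(sqrt(6)/6)/6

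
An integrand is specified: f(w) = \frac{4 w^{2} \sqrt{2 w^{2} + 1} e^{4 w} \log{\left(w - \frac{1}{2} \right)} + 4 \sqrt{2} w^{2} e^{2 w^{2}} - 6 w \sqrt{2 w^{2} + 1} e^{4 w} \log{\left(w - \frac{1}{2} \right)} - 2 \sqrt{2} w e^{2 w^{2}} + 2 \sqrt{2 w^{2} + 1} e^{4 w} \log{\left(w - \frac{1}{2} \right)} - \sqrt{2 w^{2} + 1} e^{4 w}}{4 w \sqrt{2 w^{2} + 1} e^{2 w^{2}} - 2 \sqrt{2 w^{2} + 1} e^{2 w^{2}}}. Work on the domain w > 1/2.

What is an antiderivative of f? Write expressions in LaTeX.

Since d/dw undoes antidifferentiation here, F'(w) = f(w) is required of F(w).
Check: d/dw[\frac{\sqrt{2} \left(4 \sqrt{2 w^{2} + 1} - \sqrt{2} e^{4 w} e^{- 2 w^{2}} \log{\left(w - \frac{1}{2} \right)}\right)}{8}] = \frac{4 w^{2} \sqrt{2 w^{2} + 1} e^{4 w} \log{\left(w - \frac{1}{2} \right)} + 4 \sqrt{2} w^{2} e^{2 w^{2}} - 6 w \sqrt{2 w^{2} + 1} e^{4 w} \log{\left(w - \frac{1}{2} \right)} - 2 \sqrt{2} w e^{2 w^{2}} + 2 \sqrt{2 w^{2} + 1} e^{4 w} \log{\left(w - \frac{1}{2} \right)} - \sqrt{2 w^{2} + 1} e^{4 w}}{4 w \sqrt{2 w^{2} + 1} e^{2 w^{2}} - 2 \sqrt{2 w^{2} + 1} e^{2 w^{2}}} = f(w).

An antiderivative is F(w) = \frac{\sqrt{2} \left(4 \sqrt{2 w^{2} + 1} - \sqrt{2} e^{4 w} e^{- 2 w^{2}} \log{\left(w - \frac{1}{2} \right)}\right)}{8}.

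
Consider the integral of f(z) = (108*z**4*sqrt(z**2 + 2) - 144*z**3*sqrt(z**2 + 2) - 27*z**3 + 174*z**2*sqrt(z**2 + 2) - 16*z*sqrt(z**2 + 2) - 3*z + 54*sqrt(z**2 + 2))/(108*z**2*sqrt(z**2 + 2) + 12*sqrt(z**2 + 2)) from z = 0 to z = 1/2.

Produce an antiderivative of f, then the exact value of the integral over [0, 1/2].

A first test for any F(z): its z-derivative must equal f(z) identically.
F(z) = (4*z**3 - 8*z**2 + 18*z - 3*sqrt(z**2 + 2) + 12*atan(3*z) + 12)/12 is an antiderivative of f.
Check: d/dz[(4*z**3 - 8*z**2 + 18*z - 3*sqrt(z**2 + 2) + 12*atan(3*z) + 12)/12] = (108*z**4*sqrt(z**2 + 2) - 144*z**3*sqrt(z**2 + 2) - 27*z**3 + 174*z**2*sqrt(z**2 + 2) - 16*z*sqrt(z**2 + 2) - 3*z + 54*sqrt(z**2 + 2))/(108*z**2*sqrt(z**2 + 2) + 12*sqrt(z**2 + 2)) = f(z).
F(1/2) = atan(3/2) + 5/4; F(0) = 1 - sqrt(2)/4.
Integral = F(1/2) - F(0) = 1/4 + sqrt(2)/4 + atan(3/2).

Antiderivative: F(z) = (4*z**3 - 8*z**2 + 18*z - 3*sqrt(z**2 + 2) + 12*atan(3*z) + 12)/12; value = 1/4 + sqrt(2)/4 + atan(3/2)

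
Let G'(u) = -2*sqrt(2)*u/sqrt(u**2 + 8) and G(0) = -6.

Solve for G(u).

G(u) = 2 - 4*sqrt(u**2/2 + 4)

G'(u) matches the chain-rule pattern g'(h)*h' with inner function h(u) = u**2/2 + 4; substituting w = h(u) collapses the integral.
A general antiderivative is -4*sqrt(u**2/2 + 4) + C.
The condition gives C = -6 - (-8) = 2.
So G(u) = 2 - 4*sqrt(u**2/2 + 4).
Check: d/du[2 - 4*sqrt(u**2/2 + 4)] = -2*sqrt(2)*u/sqrt(u**2 + 8) = G'(u).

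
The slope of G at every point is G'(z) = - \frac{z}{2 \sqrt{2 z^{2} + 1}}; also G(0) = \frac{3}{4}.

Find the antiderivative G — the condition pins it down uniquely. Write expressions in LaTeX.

The substitution u = 2 z^{2} + 1 works: G'(z) is exactly (dG/du)*(du/dz) for that inner function.
A general antiderivative is - \frac{\sqrt{2 z^{2} + 1}}{4} + C.
The condition gives C = \frac{3}{4} - (- \frac{1}{4}) = 1.
So G(z) = 1 - \frac{\sqrt{2 z^{2} + 1}}{4}.
Check: d/dz[1 - \frac{\sqrt{2 z^{2} + 1}}{4}] = - \frac{z}{2 \sqrt{2 z^{2} + 1}} = G'(z).

G(z) = 1 - \frac{\sqrt{2 z^{2} + 1}}{4}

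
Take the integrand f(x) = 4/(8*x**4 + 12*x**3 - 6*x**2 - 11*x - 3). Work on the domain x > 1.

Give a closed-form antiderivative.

An antiderivative is F(x) = 4*log(x - 1)/45 + log(x + 1/2)/9 - log(x + 3/2)/5 + 4/(12*x + 6).

Factor the denominator ((x - 1)*(2*x + 1)**2*(2*x + 3)) and decompose: f = -2/(5*(2*x + 3)) + 2/(9*(2*x + 1)) - 4/(3*(2*x + 1)**2) + 4/(45*(x - 1)); each piece integrates to a log, atan, or power term.
Check: d/dx[4*log(x - 1)/45 + log(x + 1/2)/9 - log(x + 3/2)/5 + 4/(12*x + 6)] = 4/(8*x**4 + 12*x**3 - 6*x**2 - 11*x - 3) = f(x).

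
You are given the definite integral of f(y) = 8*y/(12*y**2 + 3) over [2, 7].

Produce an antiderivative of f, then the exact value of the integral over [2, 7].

Antiderivative: F(y) = log(2*y**2 + 1/2)/3; value = -log(17/2)/3 + log(197/2)/3

The substitution u = 2*y**2 + 1/2 works: f is exactly (dF/du)*(du/dy) for that inner function.
F(y) = log(2*y**2 + 1/2)/3 is an antiderivative of f.
Check: d/dy[log(2*y**2 + 1/2)/3] = 8*y/(12*y**2 + 3) = f(y).
F(7) = log(197/2)/3; F(2) = log(17/2)/3.
Integral = F(7) - F(2) = -log(17/2)/3 + log(197/2)/3.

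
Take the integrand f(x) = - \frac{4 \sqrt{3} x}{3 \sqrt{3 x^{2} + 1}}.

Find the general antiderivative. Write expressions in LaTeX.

F(x) = - \frac{4 \sqrt{x^{2} + \frac{1}{3}}}{3} + C

f matches the chain-rule pattern g'(h)*h' with inner function h(x) = x^{2} + \frac{1}{3}; substituting u = h(x) collapses the integral.
Check: d/dx[- \frac{4 \sqrt{x^{2} + \frac{1}{3}}}{3}] = - \frac{4 \sqrt{3} x}{3 \sqrt{3 x^{2} + 1}} = f(x).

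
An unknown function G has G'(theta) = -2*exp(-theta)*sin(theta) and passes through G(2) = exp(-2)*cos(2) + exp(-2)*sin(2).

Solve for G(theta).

G(theta) = (sin(theta) + cos(theta))*exp(-theta)

Any candidate G(theta) must reproduce the stated G'(theta) exactly.
A general antiderivative is exp(-theta)*sin(theta) + exp(-theta)*cos(theta) + C.
The condition gives C = exp(-2)*cos(2) + exp(-2)*sin(2) - (exp(-2)*cos(2) + exp(-2)*sin(2)) = 0.
So G(theta) = (sin(theta) + cos(theta))*exp(-theta).
Check: d/dtheta[(sin(theta) + cos(theta))*exp(-theta)] = -2*exp(-theta)*sin(theta) = G'(theta).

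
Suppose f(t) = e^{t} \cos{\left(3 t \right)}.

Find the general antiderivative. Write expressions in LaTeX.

F(t) = \frac{3 e^{t} \sin{\left(3 t \right)}}{10} + \frac{e^{t} \cos{\left(3 t \right)}}{10} + C

A candidate is checked by its d/dt: the result must match f(t).
Check: d/dt[\frac{3 e^{t} \sin{\left(3 t \right)}}{10} + \frac{e^{t} \cos{\left(3 t \right)}}{10}] = e^{t} \cos{\left(3 t \right)} = f(t).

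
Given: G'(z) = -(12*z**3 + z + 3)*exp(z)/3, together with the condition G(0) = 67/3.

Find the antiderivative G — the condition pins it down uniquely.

G(z) = -4*z**3*exp(z) + 12*z**2*exp(z) - 73*z*exp(z)/3 + 70*exp(z)/3 - 1

Recognize the product-rule pattern: G'(z) = u'v + uv' with u = -4*z**3 + 12*z**2 - 73*z/3 + 70/3, v = exp(z), so integration by parts undoes it.
A general antiderivative is (-12*z**3 + 36*z**2 - 73*z + 70)*exp(z)/3 + C.
The condition gives C = 67/3 - (70/3) = -1.
So G(z) = -4*z**3*exp(z) + 12*z**2*exp(z) - 73*z*exp(z)/3 + 70*exp(z)/3 - 1.
Check: d/dz[-4*z**3*exp(z) + 12*z**2*exp(z) - 73*z*exp(z)/3 + 70*exp(z)/3 - 1] = -4*z**3*exp(z) - z*exp(z)/3 - exp(z), which equals G'(z).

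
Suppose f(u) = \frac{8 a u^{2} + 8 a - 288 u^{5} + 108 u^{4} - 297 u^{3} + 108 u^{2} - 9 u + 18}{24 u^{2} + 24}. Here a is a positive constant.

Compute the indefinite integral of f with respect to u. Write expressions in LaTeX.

Any candidate F(u) must reproduce f(u) exactly when differentiated.
Check: d/du[\frac{a u}{3} - 3 \left(u^{2} - \frac{u}{4}\right)^{2} + \frac{3 \operatorname{atan}{\left(u \right)}}{4}] = \frac{8 a u^{2} + 8 a - 288 u^{5} + 108 u^{4} - 297 u^{3} + 108 u^{2} - 9 u + 18}{24 u^{2} + 24} = f(u).

F(u) = \frac{a u}{3} - 3 \left(u^{2} - \frac{u}{4}\right)^{2} + \frac{3 \operatorname{atan}{\left(u \right)}}{4} + C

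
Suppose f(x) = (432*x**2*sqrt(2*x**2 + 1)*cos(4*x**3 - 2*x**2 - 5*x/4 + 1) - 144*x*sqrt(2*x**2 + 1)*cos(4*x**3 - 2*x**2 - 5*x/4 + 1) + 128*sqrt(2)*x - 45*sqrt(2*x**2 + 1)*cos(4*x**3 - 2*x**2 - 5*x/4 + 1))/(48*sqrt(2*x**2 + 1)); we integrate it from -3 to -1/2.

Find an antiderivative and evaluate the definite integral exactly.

Antiderivative: F(x) = 4*sqrt(4*x**2 + 2)/3 + 3*sin(4*x**3 - 2*x**2 - 5*x/4 + 1)/4; value = -4*sqrt(38)/3 + 3*sin(5/8)/4 + 3*sin(485/4)/4 + 4*sqrt(3)/3

An antiderivative F(x) passes only if d/dx[F] lands on f(x) exactly.
F(x) = 4*sqrt(4*x**2 + 2)/3 + 3*sin(4*x**3 - 2*x**2 - 5*x/4 + 1)/4 is an antiderivative of f.
Check: d/dx[4*sqrt(4*x**2 + 2)/3 + 3*sin(4*x**3 - 2*x**2 - 5*x/4 + 1)/4] = (432*x**2*sqrt(2*x**2 + 1)*cos(4*x**3 - 2*x**2 - 5*x/4 + 1) - 144*x*sqrt(2*x**2 + 1)*cos(4*x**3 - 2*x**2 - 5*x/4 + 1) + 128*sqrt(2)*x - 45*sqrt(2*x**2 + 1)*cos(4*x**3 - 2*x**2 - 5*x/4 + 1))/(48*sqrt(2*x**2 + 1)) = f(x).
F(-1/2) = 3*sin(5/8)/4 + 4*sqrt(3)/3; F(-3) = -3*sin(485/4)/4 + 4*sqrt(38)/3.
Integral = F(-1/2) - F(-3) = -4*sqrt(38)/3 + 3*sin(5/8)/4 + 3*sin(485/4)/4 + 4*sqrt(3)/3.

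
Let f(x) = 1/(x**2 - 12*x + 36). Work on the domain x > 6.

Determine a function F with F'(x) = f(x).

A candidate is checked by its d/dx: the result must match f(x).
Check: d/dx[-1/(x - 6)] = 1/(x**2 - 12*x + 36) = f(x).

An antiderivative is F(x) = -1/(x - 6).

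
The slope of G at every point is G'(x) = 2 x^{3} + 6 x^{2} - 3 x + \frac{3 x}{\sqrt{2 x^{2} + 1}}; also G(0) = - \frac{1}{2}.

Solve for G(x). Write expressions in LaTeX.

G(x) = \frac{x^{4} + 4 x^{3} - 3 x^{2} + 3 \sqrt{2 x^{2} + 1} - 4}{2}

Integrate term by term and add the pieces.
A general antiderivative is \frac{x^{4}}{2} + 2 x^{3} - \frac{3 x^{2}}{2} + \frac{3 \sqrt{2 x^{2} + 1}}{2} - 1 + C.
The condition gives C = - \frac{1}{2} - (\frac{1}{2}) = -1.
So G(x) = \frac{x^{4} + 4 x^{3} - 3 x^{2} + 3 \sqrt{2 x^{2} + 1} - 4}{2}.
Check: d/dx[\frac{x^{4} + 4 x^{3} - 3 x^{2} + 3 \sqrt{2 x^{2} + 1} - 4}{2}] = \frac{2 x^{3} \sqrt{2 x^{2} + 1} + 6 x^{2} \sqrt{2 x^{2} + 1} - 3 x \sqrt{2 x^{2} + 1} + 3 x}{\sqrt{2 x^{2} + 1}}, which equals G'(x).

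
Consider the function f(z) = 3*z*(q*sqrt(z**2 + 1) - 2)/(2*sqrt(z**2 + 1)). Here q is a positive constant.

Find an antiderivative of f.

An antiderivative is F(z) = 3*q*z**2/4 - 3*sqrt(z**2 + 1).

Check any antiderivative F(z) by computing F'(z) and comparing it with f(z).
Check: d/dz[3*q*z**2/4 - 3*sqrt(z**2 + 1)] = (3*q*z*sqrt(z**2 + 1) - 6*z)/(2*sqrt(z**2 + 1)), which equals f(z).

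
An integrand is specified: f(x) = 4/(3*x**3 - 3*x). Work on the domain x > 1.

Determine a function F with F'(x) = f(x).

An antiderivative is F(x) = 2*(-2*log(x) + log(x**2 - 1))/3.

The denominator factors as 3*x*(x - 1)*(x + 1); partial fractions split f into directly integrable pieces: 2/(3*(x + 1)) + 2/(3*(x - 1)) - 4/(3*x).
Check: d/dx[2*(-2*log(x) + log(x**2 - 1))/3] = 4/(3*x**3 - 3*x) = f(x).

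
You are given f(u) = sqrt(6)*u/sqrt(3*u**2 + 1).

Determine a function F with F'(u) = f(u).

An antiderivative is F(u) = sqrt(6)*sqrt(3*u**2 + 1)/3.

f matches the chain-rule pattern g'(h)*h' with inner function h(u) = 2*u**2 + 2/3; substituting w = h(u) collapses the integral.
Check: d/du[sqrt(6)*sqrt(3*u**2 + 1)/3] = sqrt(6)*u/sqrt(3*u**2 + 1) = f(u).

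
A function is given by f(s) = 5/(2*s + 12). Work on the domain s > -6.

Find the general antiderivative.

F(s) = 5*log(s/2 + 3)/2 + C

Any candidate F(s) must reproduce f(s) exactly when differentiated.
Check: d/ds[5*log(s/2 + 3)/2] = 5/(2*s + 12) = f(s).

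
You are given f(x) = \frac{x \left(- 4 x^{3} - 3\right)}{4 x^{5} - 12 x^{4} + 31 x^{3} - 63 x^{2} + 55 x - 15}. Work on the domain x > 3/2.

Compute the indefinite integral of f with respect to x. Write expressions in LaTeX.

Factor the denominator (\left(x - 1\right) \left(2 x - 3\right) \left(2 x - 1\right) \left(x^{2} + 5\right)) and decompose: f = - \frac{51 x + 265}{174 \left(x^{2} + 5\right)} - \frac{1}{3 \left(2 x - 1\right)} - \frac{99}{29 \left(2 x - 3\right)} + \frac{7}{6 \left(x - 1\right)}; each piece integrates to a log, atan, or power term.
Check: d/dx[\frac{- 594 \log{\left(x - \frac{3}{2} \right)} + 406 \log{\left(x - 1 \right)} - 58 \log{\left(x - \frac{1}{2} \right)} - 51 \log{\left(x^{2} + 5 \right)} - 106 \sqrt{5} \operatorname{atan}{\left(\frac{\sqrt{5} x}{5} \right)}}{348}] = \frac{- 4 x^{4} - 3 x}{4 x^{5} - 12 x^{4} + 31 x^{3} - 63 x^{2} + 55 x - 15}, which equals f(x).

F(x) = \frac{- 594 \log{\left(x - \frac{3}{2} \right)} + 406 \log{\left(x - 1 \right)} - 58 \log{\left(x - \frac{1}{2} \right)} - 51 \log{\left(x^{2} + 5 \right)} - 106 \sqrt{5} \operatorname{atan}{\left(\frac{\sqrt{5} x}{5} \right)}}{348} + C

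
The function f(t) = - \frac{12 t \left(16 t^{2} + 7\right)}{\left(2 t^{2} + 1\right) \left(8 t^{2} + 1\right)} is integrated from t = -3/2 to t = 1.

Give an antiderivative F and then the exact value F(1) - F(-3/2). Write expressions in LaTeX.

A candidate is checked by its d/dt: the result must match f(t).
F(t) = - \log{\left(2 t^{2} + 1 \right)} - 5 \log{\left(4 t^{2} + \frac{1}{2} \right)} is an antiderivative of f.
Check: d/dt[- \log{\left(2 t^{2} + 1 \right)} - 5 \log{\left(4 t^{2} + \frac{1}{2} \right)}] = \frac{- 192 t^{3} - 84 t}{16 t^{4} + 10 t^{2} + 1}, which equals f(t).
F(1) = - 5 \log{\left(\frac{9}{2} \right)} - \log{\left(3 \right)}; F(-3/2) = - 5 \log{\left(\frac{19}{2} \right)} - \log{\left(\frac{11}{2} \right)}.
Integral = F(1) - F(-3/2) = - 5 \log{\left(\frac{9}{2} \right)} - \log{\left(3 \right)} + \log{\left(\frac{11}{2} \right)} + 5 \log{\left(\frac{19}{2} \right)}.

Antiderivative: F(t) = - \log{\left(2 t^{2} + 1 \right)} - 5 \log{\left(4 t^{2} + \frac{1}{2} \right)}; value = - 5 \log{\left(\frac{9}{2} \right)} - \log{\left(3 \right)} + \log{\left(\frac{11}{2} \right)} + 5 \log{\left(\frac{19}{2} \right)}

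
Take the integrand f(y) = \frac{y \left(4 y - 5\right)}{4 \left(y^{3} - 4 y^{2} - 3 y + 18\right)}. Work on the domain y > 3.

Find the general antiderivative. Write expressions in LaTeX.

F(y) = \frac{74 y \log{\left(y - 3 \right)} + 26 y \log{\left(y + 2 \right)} - 222 \log{\left(y - 3 \right)} - 78 \log{\left(y + 2 \right)} - 105}{100 \left(y - 3\right)} + C

Factor the denominator (4 \left(y - 3\right)^{2} \left(y + 2\right)) and decompose: f = \frac{13}{50 \left(y + 2\right)} + \frac{37}{50 \left(y - 3\right)} + \frac{21}{20 \left(y - 3\right)^{2}}; each piece integrates to a log, atan, or power term.
Check: d/dy[\frac{74 y \log{\left(y - 3 \right)} + 26 y \log{\left(y + 2 \right)} - 222 \log{\left(y - 3 \right)} - 78 \log{\left(y + 2 \right)} - 105}{100 \left(y - 3\right)}] = \frac{4 y^{2} - 5 y}{4 y^{3} - 16 y^{2} - 12 y + 72}, which equals f(y).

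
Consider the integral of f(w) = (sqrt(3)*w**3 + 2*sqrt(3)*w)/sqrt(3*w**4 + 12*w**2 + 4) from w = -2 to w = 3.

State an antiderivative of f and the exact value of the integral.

Antiderivative: F(w) = sqrt(3)*sqrt(3*w**4 + 12*w**2 + 4)/6; value = -5*sqrt(3)/3 + sqrt(1065)/6

f matches the chain-rule pattern g'(h)*h' with inner function h(w) = w**4 + 4*w**2 + 4/3; substituting u = h(w) collapses the integral.
F(w) = sqrt(3)*sqrt(3*w**4 + 12*w**2 + 4)/6 is an antiderivative of f.
Check: d/dw[sqrt(3)*sqrt(3*w**4 + 12*w**2 + 4)/6] = (sqrt(3)*w**3 + 2*sqrt(3)*w)/sqrt(3*w**4 + 12*w**2 + 4) = f(w).
F(3) = sqrt(1065)/6; F(-2) = 5*sqrt(3)/3.
Integral = F(3) - F(-2) = -5*sqrt(3)/3 + sqrt(1065)/6.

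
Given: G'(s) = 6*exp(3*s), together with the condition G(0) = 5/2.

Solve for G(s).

For G(s) to be correct, d/ds[G] must agree with the stated G'(s) identically.
A general antiderivative is 2*exp(3*s) + C.
The condition gives C = 5/2 - (2) = 1/2.
So G(s) = 2*exp(3*s) + 1/2.
Check: d/ds[2*exp(3*s) + 1/2] = 6*exp(3*s) = G'(s).

G(s) = 2*exp(3*s) + 1/2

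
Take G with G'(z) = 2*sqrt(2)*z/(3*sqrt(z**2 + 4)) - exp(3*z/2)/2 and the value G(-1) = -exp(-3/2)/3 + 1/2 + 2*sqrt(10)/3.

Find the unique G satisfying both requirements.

The integrand splits into summands that can be handled one at a time.
A general antiderivative is 4*sqrt(z**2/2 + 2)/3 - exp(3*z/2)/3 + C.
The condition gives C = -exp(-3/2)/3 + 1/2 + 2*sqrt(10)/3 - (-exp(-3/2)/3 + 2*sqrt(10)/3) = 1/2.
So G(z) = sqrt(2)*(8*sqrt(z**2 + 4) - 2*sqrt(2)*exp(3*z/2) + 3*sqrt(2))/12.
Check: d/dz[sqrt(2)*(8*sqrt(z**2 + 4) - 2*sqrt(2)*exp(3*z/2) + 3*sqrt(2))/12] = (4*sqrt(2)*z - 3*sqrt(z**2 + 4)*exp(3*z/2))/(6*sqrt(z**2 + 4)), which equals G'(z).

G(z) = sqrt(2)*(8*sqrt(z**2 + 4) - 2*sqrt(2)*exp(3*z/2) + 3*sqrt(2))/12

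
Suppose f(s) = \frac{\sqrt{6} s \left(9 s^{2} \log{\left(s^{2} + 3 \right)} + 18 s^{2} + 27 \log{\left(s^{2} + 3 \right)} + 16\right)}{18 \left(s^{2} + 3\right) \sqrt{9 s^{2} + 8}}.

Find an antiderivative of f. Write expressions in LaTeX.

An antiderivative is F(s) = \frac{\sqrt{6} \sqrt{9 s^{2} + 8} \log{\left(s^{2} + 3 \right)}}{18}.

f has the shape u'v + uv' for u = \frac{\sqrt{\frac{3 s^{2}}{2} + \frac{4}{3}}}{3} and v = \log{\left(s^{2} + 3 \right)} — it is the derivative of the product u*v.
Check: d/ds[\frac{\sqrt{6} \sqrt{9 s^{2} + 8} \log{\left(s^{2} + 3 \right)}}{18}] = \frac{9 \sqrt{6} s^{3} \log{\left(s^{2} + 3 \right)} + 18 \sqrt{6} s^{3} + 27 \sqrt{6} s \log{\left(s^{2} + 3 \right)} + 16 \sqrt{6} s}{18 s^{2} \sqrt{9 s^{2} + 8} + 54 \sqrt{9 s^{2} + 8}}, which equals f(s).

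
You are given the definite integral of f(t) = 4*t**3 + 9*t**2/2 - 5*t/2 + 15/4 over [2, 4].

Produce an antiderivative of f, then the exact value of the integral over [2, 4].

Antiderivative: F(t) = t**4 + 3*t**3/2 - 5*t**2/4 + 15*t/4; value = 633/2

Integrate term by term and add the pieces.
F(t) = t**4 + 3*t**3/2 - 5*t**2/4 + 15*t/4 is an antiderivative of f.
Check: d/dt[t**4 + 3*t**3/2 - 5*t**2/4 + 15*t/4] = 4*t**3 + 9*t**2/2 - 5*t/2 + 15/4 = f(t).
F(4) = 347; F(2) = 61/2.
Integral = F(4) - F(2) = 633/2.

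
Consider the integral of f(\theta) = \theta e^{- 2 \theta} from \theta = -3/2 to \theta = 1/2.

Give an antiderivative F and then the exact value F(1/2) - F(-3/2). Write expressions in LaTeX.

Recognize the product-rule pattern: f = u'v + uv' with u = - \frac{\theta}{2} - \frac{1}{4}, v = e^{- 2 \theta}, so integration by parts undoes it.
F(\theta) = \frac{\left(- 2 \theta - 1\right) e^{- 2 \theta}}{4} is an antiderivative of f.
Check: d/d\theta[\frac{\left(- 2 \theta - 1\right) e^{- 2 \theta}}{4}] = \theta e^{- 2 \theta} = f(\theta).
F(1/2) = - \frac{1}{2 e}; F(-3/2) = \frac{e^{3}}{2}.
Integral = F(1/2) - F(-3/2) = - \frac{e^{3}}{2} - \frac{1}{2 e}.

Antiderivative: F(\theta) = \frac{\left(- 2 \theta - 1\right) e^{- 2 \theta}}{4}; value = - \frac{e^{3}}{2} - \frac{1}{2 e}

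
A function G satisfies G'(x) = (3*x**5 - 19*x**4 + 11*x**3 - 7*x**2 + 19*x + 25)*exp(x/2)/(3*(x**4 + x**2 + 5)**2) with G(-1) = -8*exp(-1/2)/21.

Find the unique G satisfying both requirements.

G(x) = 2*x*exp(x/2)/(x**4 + x**2 + 5) - 2*exp(x/2)/(3*x**4 + 3*x**2 + 15)

Any candidate G(x) must reproduce the stated G'(x) exactly.
A general antiderivative is -(2/3 - 2*x)*exp(x/2)/(x**4 + x**2 + 5) + C.
The condition gives C = -8*exp(-1/2)/21 - (-8*exp(-1/2)/21) = 0.
So G(x) = 2*x*exp(x/2)/(x**4 + x**2 + 5) - 2*exp(x/2)/(3*x**4 + 3*x**2 + 15).
Check: d/dx[2*x*exp(x/2)/(x**4 + x**2 + 5) - 2*exp(x/2)/(3*x**4 + 3*x**2 + 15)] = (3*x**5*exp(x/2) - 19*x**4*exp(x/2) + 11*x**3*exp(x/2) - 7*x**2*exp(x/2) + 19*x*exp(x/2) + 25*exp(x/2))/(3*x**8 + 6*x**6 + 33*x**4 + 30*x**2 + 75), which equals G'(x).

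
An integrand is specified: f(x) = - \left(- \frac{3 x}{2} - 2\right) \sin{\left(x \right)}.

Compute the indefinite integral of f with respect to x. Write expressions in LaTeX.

F(x) = - \frac{3 x \cos{\left(x \right)}}{2} + \frac{3 \sin{\left(x \right)}}{2} - 2 \cos{\left(x \right)} + C

For F(x) to be correct the identity F'(x) - f(x) = 0 must hold.
Check: d/dx[- \frac{3 x \cos{\left(x \right)}}{2} + \frac{3 \sin{\left(x \right)}}{2} - 2 \cos{\left(x \right)}] = \frac{3 x \sin{\left(x \right)}}{2} + 2 \sin{\left(x \right)}, which equals f(x).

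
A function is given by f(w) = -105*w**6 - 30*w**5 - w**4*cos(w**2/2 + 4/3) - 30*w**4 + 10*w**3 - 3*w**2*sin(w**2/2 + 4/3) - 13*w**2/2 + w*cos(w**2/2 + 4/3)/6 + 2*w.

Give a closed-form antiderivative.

An antiderivative is F(w) = -15*w**7 - 5*w**6 - 6*w**5 + 5*w**4/2 - w**3*sin(w**2/2 + 4/3) - 13*w**3/6 + w**2 + sin(w**2/2 + 4/3)/6.

f has the shape u'v + uv' for u = 3*w**3 - 1/2 and v = -5*w**4 - 5*w**3/3 - 2*w**2 - sin(w**2/2 + 4/3)/3 - 1 — it is the derivative of the product u*v.
Check: d/dw[-15*w**7 - 5*w**6 - 6*w**5 + 5*w**4/2 - w**3*sin(w**2/2 + 4/3) - 13*w**3/6 + w**2 + sin(w**2/2 + 4/3)/6] = -105*w**6 - 30*w**5 - w**4*cos(w**2/2 + 4/3) - 30*w**4 + 10*w**3 - 3*w**2*sin(w**2/2 + 4/3) - 13*w**2/2 + w*cos(w**2/2 + 4/3)/6 + 2*w = f(w).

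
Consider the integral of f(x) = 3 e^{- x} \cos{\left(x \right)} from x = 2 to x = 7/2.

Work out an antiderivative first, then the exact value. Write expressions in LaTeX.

A candidate is checked by its d/dx: the result must match f(x).
F(x) = \frac{3 e^{- x} \sin{\left(x \right)}}{2} - \frac{3 e^{- x} \cos{\left(x \right)}}{2} is an antiderivative of f.
Check: d/dx[\frac{3 e^{- x} \sin{\left(x \right)}}{2} - \frac{3 e^{- x} \cos{\left(x \right)}}{2}] = 3 e^{- x} \cos{\left(x \right)} = f(x).
F(7/2) = \frac{3 \sin{\left(\frac{7}{2} \right)}}{2 e^{\frac{7}{2}}} - \frac{3 \cos{\left(\frac{7}{2} \right)}}{2 e^{\frac{7}{2}}}; F(2) = - \frac{3 \cos{\left(2 \right)}}{2 e^{2}} + \frac{3 \sin{\left(2 \right)}}{2 e^{2}}.
Integral = F(7/2) - F(2) = - \frac{3 \sin{\left(2 \right)}}{2 e^{2}} + \frac{3 \cos{\left(2 \right)}}{2 e^{2}} + \frac{3 \sin{\left(\frac{7}{2} \right)}}{2 e^{\frac{7}{2}}} - \frac{3 \cos{\left(\frac{7}{2} \right)}}{2 e^{\frac{7}{2}}}.

Antiderivative: F(x) = \frac{3 e^{- x} \sin{\left(x \right)}}{2} - \frac{3 e^{- x} \cos{\left(x \right)}}{2}; value = - \frac{3 \sin{\left(2 \right)}}{2 e^{2}} + \frac{3 \cos{\left(2 \right)}}{2 e^{2}} + \frac{3 \sin{\left(\frac{7}{2} \right)}}{2 e^{\frac{7}{2}}} - \frac{3 \cos{\left(\frac{7}{2} \right)}}{2 e^{\frac{7}{2}}}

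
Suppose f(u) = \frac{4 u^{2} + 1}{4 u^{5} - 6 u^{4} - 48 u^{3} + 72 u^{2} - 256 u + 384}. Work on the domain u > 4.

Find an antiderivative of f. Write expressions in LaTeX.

The denominator factors as 2 \left(u - 4\right) \left(u + 4\right) \left(2 u - 3\right) \left(u^{2} + 4\right); partial fractions split f into directly integrable pieces: - \frac{3 \left(2 u + 3\right)}{200 \left(u^{2} + 4\right)} - \frac{16}{275 \left(2 u - 3\right)} + \frac{13}{704 \left(u + 4\right)} + \frac{13}{320 \left(u - 4\right)}.
Check: d/du[\frac{13 \log{\left(u - 4 \right)}}{320} - \frac{8 \log{\left(u - \frac{3}{2} \right)}}{275} + \frac{13 \log{\left(u + 4 \right)}}{704} - \frac{3 \log{\left(u^{2} + 4 \right)}}{200} - \frac{9 \operatorname{atan}{\left(\frac{u}{2} \right)}}{400}] = \frac{4 u^{2} + 1}{4 u^{5} - 6 u^{4} - 48 u^{3} + 72 u^{2} - 256 u + 384} = f(u).

An antiderivative is F(u) = \frac{13 \log{\left(u - 4 \right)}}{320} - \frac{8 \log{\left(u - \frac{3}{2} \right)}}{275} + \frac{13 \log{\left(u + 4 \right)}}{704} - \frac{3 \log{\left(u^{2} + 4 \right)}}{200} - \frac{9 \operatorname{atan}{\left(\frac{u}{2} \right)}}{400}.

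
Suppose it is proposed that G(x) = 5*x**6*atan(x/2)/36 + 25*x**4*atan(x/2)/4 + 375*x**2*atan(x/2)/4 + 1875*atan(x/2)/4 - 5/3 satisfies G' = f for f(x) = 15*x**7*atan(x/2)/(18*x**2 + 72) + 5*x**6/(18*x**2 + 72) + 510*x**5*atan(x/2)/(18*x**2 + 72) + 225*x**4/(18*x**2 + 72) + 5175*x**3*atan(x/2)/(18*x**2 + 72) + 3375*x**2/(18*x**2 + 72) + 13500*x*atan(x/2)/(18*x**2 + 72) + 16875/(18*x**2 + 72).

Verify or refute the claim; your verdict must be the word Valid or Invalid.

d/dx[G] = (15*x**7*atan(x/2) + 5*x**6 + 510*x**5*atan(x/2) + 225*x**4 + 5175*x**3*atan(x/2) + 3375*x**2 + 13500*x*atan(x/2) + 16875)/(18*x**2 + 72)
This equals f(x) exactly, so the claim holds.

Valid: G'(x) = f(x).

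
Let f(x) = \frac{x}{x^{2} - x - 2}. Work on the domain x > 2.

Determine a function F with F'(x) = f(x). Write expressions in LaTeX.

The denominator factors as \left(x - 2\right) \left(x + 1\right); partial fractions split f into directly integrable pieces: \frac{1}{3 \left(x + 1\right)} + \frac{2}{3 \left(x - 2\right)}.
Check: d/dx[\frac{2 \log{\left(x - 2 \right)}}{3} + \frac{\log{\left(x + 1 \right)}}{3}] = \frac{x}{x^{2} - x - 2} = f(x).

An antiderivative is F(x) = \frac{2 \log{\left(x - 2 \right)}}{3} + \frac{\log{\left(x + 1 \right)}}{3}.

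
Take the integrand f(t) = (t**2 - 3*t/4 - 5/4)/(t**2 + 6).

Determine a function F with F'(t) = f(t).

A first test for any F(t): its t-derivative must equal f(t) identically.
Check: d/dt[t - 3*log(t**2 + 6)/8 - 29*sqrt(6)*atan(sqrt(6)*t/6)/24] = (4*t**2 - 3*t - 5)/(4*t**2 + 24), which equals f(t).

An antiderivative is F(t) = t - 3*log(t**2 + 6)/8 - 29*sqrt(6)*atan(sqrt(6)*t/6)/24.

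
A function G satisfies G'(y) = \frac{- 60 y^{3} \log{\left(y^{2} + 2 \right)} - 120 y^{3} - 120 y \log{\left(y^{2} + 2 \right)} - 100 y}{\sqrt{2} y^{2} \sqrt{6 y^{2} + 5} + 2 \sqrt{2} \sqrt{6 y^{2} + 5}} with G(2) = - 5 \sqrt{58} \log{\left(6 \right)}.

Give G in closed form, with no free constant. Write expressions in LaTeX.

G(y) = - 5 \sqrt{2} \sqrt{6 y^{2} + 5} \log{\left(y^{2} + 2 \right)}

G'(y) has the shape u'v + uv' for u = - 10 \sqrt{3 y^{2} + \frac{5}{2}} and v = \log{\left(y^{2} + 2 \right)} — it is the derivative of the product u*v.
A general antiderivative is - 10 \sqrt{3 y^{2} + \frac{5}{2}} \log{\left(y^{2} + 2 \right)} + C.
The condition gives C = - 5 \sqrt{58} \log{\left(6 \right)} - (- 5 \sqrt{58} \log{\left(6 \right)}) = 0.
So G(y) = - 5 \sqrt{2} \sqrt{6 y^{2} + 5} \log{\left(y^{2} + 2 \right)}.
Check: d/dy[- 5 \sqrt{2} \sqrt{6 y^{2} + 5} \log{\left(y^{2} + 2 \right)}] = \frac{- 30 \sqrt{2} y^{3} \log{\left(y^{2} + 2 \right)} - 60 \sqrt{2} y^{3} - 60 \sqrt{2} y \log{\left(y^{2} + 2 \right)} - 50 \sqrt{2} y}{y^{2} \sqrt{6 y^{2} + 5} + 2 \sqrt{6 y^{2} + 5}}, which equals G'(y).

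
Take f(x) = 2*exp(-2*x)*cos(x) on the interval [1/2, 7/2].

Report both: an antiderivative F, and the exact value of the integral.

Antiderivative: F(x) = 2*exp(-2*x)*sin(x)/5 - 4*exp(-2*x)*cos(x)/5; value = -2*exp(-1)*sin(1/2)/5 + 2*exp(-7)*sin(7/2)/5 - 4*exp(-7)*cos(7/2)/5 + 4*exp(-1)*cos(1/2)/5

Whatever form F(x) takes, F'(x) = f(x) is non-negotiable.
F(x) = 2*exp(-2*x)*sin(x)/5 - 4*exp(-2*x)*cos(x)/5 is an antiderivative of f.
Check: d/dx[2*exp(-2*x)*sin(x)/5 - 4*exp(-2*x)*cos(x)/5] = 2*exp(-2*x)*cos(x) = f(x).
F(7/2) = 2*exp(-7)*sin(7/2)/5 - 4*exp(-7)*cos(7/2)/5; F(1/2) = -4*exp(-1)*cos(1/2)/5 + 2*exp(-1)*sin(1/2)/5.
Integral = F(7/2) - F(1/2) = -2*exp(-1)*sin(1/2)/5 + 2*exp(-7)*sin(7/2)/5 - 4*exp(-7)*cos(7/2)/5 + 4*exp(-1)*cos(1/2)/5.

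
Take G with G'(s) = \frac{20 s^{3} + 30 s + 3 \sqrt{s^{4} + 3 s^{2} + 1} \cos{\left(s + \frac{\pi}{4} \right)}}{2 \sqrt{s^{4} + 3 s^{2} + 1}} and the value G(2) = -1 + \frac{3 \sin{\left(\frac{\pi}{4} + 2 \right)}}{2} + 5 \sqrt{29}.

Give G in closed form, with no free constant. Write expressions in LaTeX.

G(s) = \frac{10 \sqrt{s^{4} + 3 s^{2} + 1} + 3 \sin{\left(s + \frac{\pi}{4} \right)} - 2}{2}

The proposed G(s) is checked by its d/ds: the result must match the given G'(s).
A general antiderivative is 5 \sqrt{s^{4} + 3 s^{2} + 1} + \frac{3 \sin{\left(s + \frac{\pi}{4} \right)}}{2} + C.
The condition gives C = -1 + \frac{3 \sin{\left(\frac{\pi}{4} + 2 \right)}}{2} + 5 \sqrt{29} - (\frac{3 \sin{\left(\frac{\pi}{4} + 2 \right)}}{2} + 5 \sqrt{29}) = -1.
So G(s) = \frac{10 \sqrt{s^{4} + 3 s^{2} + 1} + 3 \sin{\left(s + \frac{\pi}{4} \right)} - 2}{2}.
Check: d/ds[\frac{10 \sqrt{s^{4} + 3 s^{2} + 1} + 3 \sin{\left(s + \frac{\pi}{4} \right)} - 2}{2}] = \frac{20 s^{3} + 30 s + 3 \sqrt{s^{4} + 3 s^{2} + 1} \cos{\left(s + \frac{\pi}{4} \right)}}{2 \sqrt{s^{4} + 3 s^{2} + 1}} = G'(s).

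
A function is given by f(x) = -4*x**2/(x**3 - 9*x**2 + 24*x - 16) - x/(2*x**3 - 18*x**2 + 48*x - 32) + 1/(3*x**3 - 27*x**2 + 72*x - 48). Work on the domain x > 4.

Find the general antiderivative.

Factor the denominator (6*(x - 4)**2*(x - 1)) and decompose: f = -25/(54*(x - 1)) - 191/(54*(x - 4)) - 197/(9*(x - 4)**2); each piece integrates to a log, atan, or power term.
Check: d/dx[-(191*x*log(x - 4) + 25*x*log(x - 1) - 764*log(x - 4) - 100*log(x - 1) - 1182)/(54*(x - 4))] = (-24*x**2 - 3*x + 2)/(6*x**3 - 54*x**2 + 144*x - 96), which equals f(x).

F(x) = -(191*x*log(x - 4) + 25*x*log(x - 1) - 764*log(x - 4) - 100*log(x - 1) - 1182)/(54*(x - 4)) + C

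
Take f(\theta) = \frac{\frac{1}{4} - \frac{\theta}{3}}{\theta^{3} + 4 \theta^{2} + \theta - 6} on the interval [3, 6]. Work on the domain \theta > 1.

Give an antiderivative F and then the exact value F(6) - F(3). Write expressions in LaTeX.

Factor the denominator (12 \left(\theta - 1\right) \left(\theta + 2\right) \left(\theta + 3\right)) and decompose: f = \frac{5}{16 \left(\theta + 3\right)} - \frac{11}{36 \left(\theta + 2\right)} - \frac{1}{144 \left(\theta - 1\right)}; each piece integrates to a log, atan, or power term.
F(\theta) = \frac{- \log{\left(\theta - 1 \right)} - 44 \log{\left(\theta + 2 \right)} + 45 \log{\left(\theta + 3 \right)}}{144} is an antiderivative of f.
Check: d/d\theta[\frac{- \log{\left(\theta - 1 \right)} - 44 \log{\left(\theta + 2 \right)} + 45 \log{\left(\theta + 3 \right)}}{144}] = \frac{3 - 4 \theta}{12 \theta^{3} + 48 \theta^{2} + 12 \theta - 72}, which equals f(\theta).
F(6) = - \frac{11 \log{\left(8 \right)}}{36} - \frac{\log{\left(5 \right)}}{144} + \frac{5 \log{\left(9 \right)}}{16}; F(3) = - \frac{11 \log{\left(5 \right)}}{36} - \frac{\log{\left(2 \right)}}{144} + \frac{5 \log{\left(6 \right)}}{16}.
Integral = F(6) - F(3) = - \frac{11 \log{\left(8 \right)}}{36} - \frac{5 \log{\left(6 \right)}}{16} + \frac{\log{\left(2 \right)}}{144} + \frac{43 \log{\left(5 \right)}}{144} + \frac{5 \log{\left(9 \right)}}{16}.

Antiderivative: F(\theta) = \frac{- \log{\left(\theta - 1 \right)} - 44 \log{\left(\theta + 2 \right)} + 45 \log{\left(\theta + 3 \right)}}{144}; value = - \frac{11 \log{\left(8 \right)}}{36} - \frac{5 \log{\left(6 \right)}}{16} + \frac{\log{\left(2 \right)}}{144} + \frac{43 \log{\left(5 \right)}}{144} + \frac{5 \log{\left(9 \right)}}{16}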